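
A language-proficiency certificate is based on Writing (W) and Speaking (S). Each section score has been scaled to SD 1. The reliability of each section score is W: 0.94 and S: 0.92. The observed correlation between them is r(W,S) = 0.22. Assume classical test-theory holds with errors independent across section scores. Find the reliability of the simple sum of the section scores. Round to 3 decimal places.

0.943

Var(W+S) = 2 + 2·[0.22] = 2 + 0.44 = 2.44.
Under uncorrelated errors the observed covariances equal the true-score covariances, so only the own-variance terms attenuate.
True-score variance = [0.94 + 0.92] + 0.44 = 1.86 + 0.44 = 2.3.
Reliability = 2.3 / 2.44 = 0.943.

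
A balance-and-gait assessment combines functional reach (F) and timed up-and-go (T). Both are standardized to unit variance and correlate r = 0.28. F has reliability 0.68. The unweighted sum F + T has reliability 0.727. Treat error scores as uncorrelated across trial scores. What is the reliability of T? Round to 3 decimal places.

0.621

Var(F+T) = 2 + 2·0.28 = 2.560.
True-score variance = ρ_F + ρ_T + 2·0.28, so 0.727 = (0.68 + ρ_T + 0.56) / 2.560.
ρ_T = 0.727·2.560 − 0.68 − 0.56 = 0.621.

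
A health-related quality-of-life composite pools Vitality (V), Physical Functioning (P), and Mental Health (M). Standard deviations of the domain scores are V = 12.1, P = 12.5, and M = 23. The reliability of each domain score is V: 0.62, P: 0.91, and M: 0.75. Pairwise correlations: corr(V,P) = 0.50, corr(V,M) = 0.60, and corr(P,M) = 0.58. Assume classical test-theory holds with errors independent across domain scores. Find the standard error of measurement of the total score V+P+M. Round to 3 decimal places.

Var(total) = 831.66 + 818.71 = 1650.37.
True-score variance = 629.712 + 818.71 = 1448.42, so reliability = 0.8776.
Error variance = 1650.37 − 1448.42 = 201.948; SEM = √201.948 = 14.211.

14.211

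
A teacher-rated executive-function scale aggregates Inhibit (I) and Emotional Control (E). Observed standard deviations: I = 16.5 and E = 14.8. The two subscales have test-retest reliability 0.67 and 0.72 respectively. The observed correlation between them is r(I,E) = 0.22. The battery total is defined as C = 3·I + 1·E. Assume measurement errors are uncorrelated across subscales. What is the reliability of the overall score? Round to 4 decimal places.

0.7092

Var(C) = 3²·16.5² + 14.8² + 2·[3·16.5·14.8·0.22] = 2669.29 + 322.344 = 2991.63.
With uncorrelated errors the cross-covariances are all true-score covariance, so they carry over unchanged; only the diagonal terms shrink to ρᵢσᵢ².
True-score variance = [3²·16.5²·0.67 + 14.8²·0.72] + 322.344 = 1799.38 + 322.344 = 2121.72.
Reliability = 2121.72 / 2991.63 = 0.7092.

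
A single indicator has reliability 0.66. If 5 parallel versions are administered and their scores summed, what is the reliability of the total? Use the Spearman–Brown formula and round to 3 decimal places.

0.907

ρ_k = kρ / (1 + (k−1)ρ) = 5·0.66 / (1 + 4·0.66) = 3.300 / 3.640 = 0.907.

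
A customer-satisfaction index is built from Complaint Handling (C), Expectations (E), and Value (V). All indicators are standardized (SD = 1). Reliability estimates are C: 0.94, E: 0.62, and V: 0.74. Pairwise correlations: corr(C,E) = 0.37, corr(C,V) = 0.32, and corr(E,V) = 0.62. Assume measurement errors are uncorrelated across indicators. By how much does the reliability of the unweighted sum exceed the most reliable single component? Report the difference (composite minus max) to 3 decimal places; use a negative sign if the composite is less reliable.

Var(sum) = 3 + 2.62 = 5.62; true-score variance = 2.3 + 2.62 = 4.92; composite reliability = 0.8754.
Max component reliability = 0.9400.
Difference = 0.8754 − 0.9400 = -0.065.

-0.065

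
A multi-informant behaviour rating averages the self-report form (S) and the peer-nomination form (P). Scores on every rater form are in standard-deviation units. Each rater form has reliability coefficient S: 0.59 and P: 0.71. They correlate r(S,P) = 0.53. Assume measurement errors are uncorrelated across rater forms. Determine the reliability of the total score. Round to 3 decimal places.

0.771

Var(S+P) = 2 + 2·[0.53] = 2 + 1.06 = 3.06.
Because errors are independent across components, Cov(Tᵢ,Tⱼ) = Cov(Xᵢ,Xⱼ); the off-diagonal part of the true-score variance is the same as above.
True-score variance = [0.59 + 0.71] + 1.06 = 1.3 + 1.06 = 2.36.
Reliability = 2.36 / 3.06 = 0.771.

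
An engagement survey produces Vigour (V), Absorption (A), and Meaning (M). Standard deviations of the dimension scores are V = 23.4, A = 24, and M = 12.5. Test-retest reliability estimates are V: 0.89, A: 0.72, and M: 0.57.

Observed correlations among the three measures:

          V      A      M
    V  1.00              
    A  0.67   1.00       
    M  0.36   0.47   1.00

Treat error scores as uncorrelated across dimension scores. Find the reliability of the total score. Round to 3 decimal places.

0.886

Var(V+A+M) = 23.4² + 24² + 12.5² + 2·[23.4·24·0.67 + 23.4·12.5·0.36 + 24·12.5·0.47] = 1279.81 + 1245.14 = 2524.95.
With uncorrelated errors the cross-covariances are all true-score covariance, so they carry over unchanged; only the diagonal terms shrink to ρᵢσᵢ².
True-score variance = [23.4²·0.89 + 24²·0.72 + 12.5²·0.57] + 1245.14 = 991.111 + 1245.14 = 2236.25.
Reliability = 2236.25 / 2524.95 = 0.886.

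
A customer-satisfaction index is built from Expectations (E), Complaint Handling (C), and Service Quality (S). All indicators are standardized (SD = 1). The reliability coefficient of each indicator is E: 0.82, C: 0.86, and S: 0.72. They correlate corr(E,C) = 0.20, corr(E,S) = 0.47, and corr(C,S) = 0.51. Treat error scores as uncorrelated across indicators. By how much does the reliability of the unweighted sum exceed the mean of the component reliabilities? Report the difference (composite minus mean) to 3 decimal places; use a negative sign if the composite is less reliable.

Var(sum) = 3 + 2.36 = 5.36; true-score variance = 2.4 + 2.36 = 4.76; composite reliability = 0.8881.
Mean component reliability = 0.8000.
Difference = 0.8881 − 0.8000 = 0.088.

0.088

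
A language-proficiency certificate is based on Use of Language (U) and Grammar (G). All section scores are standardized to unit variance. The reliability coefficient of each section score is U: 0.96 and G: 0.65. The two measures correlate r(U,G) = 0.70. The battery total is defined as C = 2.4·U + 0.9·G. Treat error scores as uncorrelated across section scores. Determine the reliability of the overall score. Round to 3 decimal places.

0.946

Var(C) = 2.4² + 0.9² + 2·[2.16·0.70] = 6.57 + 3.024 = 9.594.
With uncorrelated errors the cross-covariances are all true-score covariance, so they carry over unchanged; only the diagonal terms shrink to ρᵢσᵢ².
True-score variance = [2.4²·0.96 + 0.9²·0.65] + 3.024 = 6.0561 + 3.024 = 9.0801.
Reliability = 9.0801 / 9.594 = 0.946.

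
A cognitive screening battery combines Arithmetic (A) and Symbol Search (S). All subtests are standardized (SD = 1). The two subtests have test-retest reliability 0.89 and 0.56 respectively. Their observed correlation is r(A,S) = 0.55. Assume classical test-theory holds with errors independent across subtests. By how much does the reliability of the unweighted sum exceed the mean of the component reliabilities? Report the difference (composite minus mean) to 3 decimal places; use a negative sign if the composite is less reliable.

0.098

Var(sum) = 2 + 1.1 = 3.1; true-score variance = 1.45 + 1.1 = 2.55; composite reliability = 0.8226.
Mean component reliability = 0.7250.
Difference = 0.8226 − 0.7250 = 0.098.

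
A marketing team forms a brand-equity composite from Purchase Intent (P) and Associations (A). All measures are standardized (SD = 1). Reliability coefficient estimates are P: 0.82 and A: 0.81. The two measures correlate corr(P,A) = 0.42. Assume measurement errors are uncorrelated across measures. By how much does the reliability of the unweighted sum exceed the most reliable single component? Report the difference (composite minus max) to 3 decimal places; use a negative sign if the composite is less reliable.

0.050

Var(sum) = 2 + 0.84 = 2.84; true-score variance = 1.63 + 0.84 = 2.47; composite reliability = 0.8697.
Max component reliability = 0.8200.
Difference = 0.8697 − 0.8200 = 0.050.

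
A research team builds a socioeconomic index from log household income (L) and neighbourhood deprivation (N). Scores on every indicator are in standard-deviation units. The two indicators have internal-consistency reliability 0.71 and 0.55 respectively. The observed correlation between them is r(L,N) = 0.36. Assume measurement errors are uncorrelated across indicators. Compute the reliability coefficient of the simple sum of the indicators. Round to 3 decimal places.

Var(L+N) = 2 + 2·[0.36] = 2 + 0.72 = 2.72.
With uncorrelated errors the cross-covariances are all true-score covariance, so they carry over unchanged; only the diagonal terms shrink to ρᵢσᵢ².
True-score variance = [0.71 + 0.55] + 0.72 = 1.26 + 0.72 = 1.98.
Reliability = 1.98 / 2.72 = 0.728.

0.728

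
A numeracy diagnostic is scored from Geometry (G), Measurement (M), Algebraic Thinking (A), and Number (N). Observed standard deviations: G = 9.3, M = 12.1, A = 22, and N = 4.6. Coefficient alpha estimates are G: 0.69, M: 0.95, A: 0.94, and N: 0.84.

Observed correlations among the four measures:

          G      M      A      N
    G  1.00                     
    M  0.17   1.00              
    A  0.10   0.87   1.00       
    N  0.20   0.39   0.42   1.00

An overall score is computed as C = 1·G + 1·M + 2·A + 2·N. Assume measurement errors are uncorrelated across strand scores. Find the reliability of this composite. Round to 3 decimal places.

Var(C) = 9.3² + 12.1² + 2²·22² + 2²·4.6² + 2·[9.3·12.1·0.17 + 2·9.3·22·0.10 + 2·9.3·4.6·0.20 + 2·12.1·22·0.87 + 2·12.1·4.6·0.39 + 4·22·4.6·0.42] = 2253.54 + 1507.56 = 3761.1.
Because errors are independent across components, Cov(Tᵢ,Tⱼ) = Cov(Xᵢ,Xⱼ); the off-diagonal part of the true-score variance is the same as above.
True-score variance = [9.3²·0.69 + 12.1²·0.95 + 2²·22²·0.94 + 2²·4.6²·0.84] + 1507.56 = 2089.71 + 1507.56 = 3597.27.
Reliability = 3597.27 / 3761.1 = 0.956.

0.956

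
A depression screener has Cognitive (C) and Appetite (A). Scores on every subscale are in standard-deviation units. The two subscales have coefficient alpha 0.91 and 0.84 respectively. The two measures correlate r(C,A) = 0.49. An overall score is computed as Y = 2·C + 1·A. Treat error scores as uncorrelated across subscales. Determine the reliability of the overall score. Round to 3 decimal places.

Var(Y) = 2² + 1 + 2·[2·0.49] = 5 + 1.96 = 6.96.
Under uncorrelated errors the observed covariances equal the true-score covariances, so only the own-variance terms attenuate.
True-score variance = [2²·0.91 + 0.84] + 1.96 = 4.48 + 1.96 = 6.44.
Reliability = 6.44 / 6.96 = 0.925.

0.925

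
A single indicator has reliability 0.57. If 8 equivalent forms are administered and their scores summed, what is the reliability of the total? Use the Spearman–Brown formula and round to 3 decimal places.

ρ_k = kρ / (1 + (k−1)ρ) = 8·0.57 / (1 + 7·0.57) = 4.560 / 4.990 = 0.914.

0.914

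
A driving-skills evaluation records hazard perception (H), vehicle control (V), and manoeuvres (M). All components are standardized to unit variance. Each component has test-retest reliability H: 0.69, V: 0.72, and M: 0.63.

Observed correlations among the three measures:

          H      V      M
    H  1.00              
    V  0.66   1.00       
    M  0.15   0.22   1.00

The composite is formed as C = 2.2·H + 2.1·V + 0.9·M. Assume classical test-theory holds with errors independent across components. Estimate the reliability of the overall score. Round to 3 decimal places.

Var(C) = 2.2² + 2.1² + 0.9² + 2·[4.62·0.66 + 1.98·0.15 + 1.89·0.22] = 10.06 + 7.524 = 17.584.
Because errors are independent across components, Cov(Tᵢ,Tⱼ) = Cov(Xᵢ,Xⱼ); the off-diagonal part of the true-score variance is the same as above.
True-score variance = [2.2²·0.69 + 2.1²·0.72 + 0.9²·0.63] + 7.524 = 7.0251 + 7.524 = 14.5491.
Reliability = 14.5491 / 17.584 = 0.827.

0.827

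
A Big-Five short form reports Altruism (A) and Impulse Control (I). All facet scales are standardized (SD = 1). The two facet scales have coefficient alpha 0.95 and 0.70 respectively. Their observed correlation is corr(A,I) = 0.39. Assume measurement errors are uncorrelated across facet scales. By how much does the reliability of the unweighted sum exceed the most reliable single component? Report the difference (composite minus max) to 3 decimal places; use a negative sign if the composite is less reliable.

Var(sum) = 2 + 0.78 = 2.78; true-score variance = 1.65 + 0.78 = 2.43; composite reliability = 0.8741.
Max component reliability = 0.9500.
Difference = 0.8741 − 0.9500 = -0.076.

-0.076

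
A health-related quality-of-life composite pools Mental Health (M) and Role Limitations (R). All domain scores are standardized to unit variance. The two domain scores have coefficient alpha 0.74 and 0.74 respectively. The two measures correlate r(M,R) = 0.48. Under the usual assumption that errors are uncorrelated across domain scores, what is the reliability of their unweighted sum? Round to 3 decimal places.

Var(M+R) = 2 + 2·[0.48] = 2 + 0.96 = 2.96.
With uncorrelated errors the cross-covariances are all true-score covariance, so they carry over unchanged; only the diagonal terms shrink to ρᵢσᵢ².
True-score variance = [0.74 + 0.74] + 0.96 = 1.48 + 0.96 = 2.44.
Reliability = 2.44 / 2.96 = 0.824.

0.824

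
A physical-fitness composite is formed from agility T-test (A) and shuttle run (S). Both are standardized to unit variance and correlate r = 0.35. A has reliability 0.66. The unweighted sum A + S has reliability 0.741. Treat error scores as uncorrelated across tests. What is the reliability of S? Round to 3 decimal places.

Var(A+S) = 2 + 2·0.35 = 2.700.
True-score variance = ρ_A + ρ_S + 2·0.35, so 0.741 = (0.66 + ρ_S + 0.70) / 2.700.
ρ_S = 0.741·2.700 − 0.66 − 0.70 = 0.641.

0.641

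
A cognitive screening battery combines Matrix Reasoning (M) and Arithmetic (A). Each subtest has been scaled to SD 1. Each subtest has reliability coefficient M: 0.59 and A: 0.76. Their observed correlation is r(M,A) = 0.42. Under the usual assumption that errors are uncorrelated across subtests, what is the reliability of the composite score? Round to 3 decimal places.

0.771

Var(M+A) = 2 + 2·[0.42] = 2 + 0.84 = 2.84.
Because errors are independent across components, Cov(Tᵢ,Tⱼ) = Cov(Xᵢ,Xⱼ); the off-diagonal part of the true-score variance is the same as above.
True-score variance = [0.59 + 0.76] + 0.84 = 1.35 + 0.84 = 2.19.
Reliability = 2.19 / 2.84 = 0.771.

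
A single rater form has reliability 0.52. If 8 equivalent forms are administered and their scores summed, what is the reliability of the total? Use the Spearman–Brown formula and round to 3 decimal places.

ρ_k = kρ / (1 + (k−1)ρ) = 8·0.52 / (1 + 7·0.52) = 4.160 / 4.640 = 0.897.

0.897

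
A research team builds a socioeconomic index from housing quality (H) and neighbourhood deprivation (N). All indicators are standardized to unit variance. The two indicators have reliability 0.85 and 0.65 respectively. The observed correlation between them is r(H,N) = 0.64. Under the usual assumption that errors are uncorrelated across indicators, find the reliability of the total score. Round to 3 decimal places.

0.848

Var(H+N) = 2 + 2·[0.64] = 2 + 1.28 = 3.28.
With uncorrelated errors the cross-covariances are all true-score covariance, so they carry over unchanged; only the diagonal terms shrink to ρᵢσᵢ².
True-score variance = [0.85 + 0.65] + 1.28 = 1.5 + 1.28 = 2.78.
Reliability = 2.78 / 3.28 = 0.848.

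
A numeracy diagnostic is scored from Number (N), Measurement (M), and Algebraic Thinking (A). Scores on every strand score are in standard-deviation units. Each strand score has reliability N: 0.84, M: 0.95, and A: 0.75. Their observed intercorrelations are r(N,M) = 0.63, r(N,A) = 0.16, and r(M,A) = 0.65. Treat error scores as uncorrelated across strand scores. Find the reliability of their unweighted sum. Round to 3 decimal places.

Var(N+M+A) = 3 + 2·[0.63 + 0.16 + 0.65] = 3 + 2.88 = 5.88.
Because errors are independent across components, Cov(Tᵢ,Tⱼ) = Cov(Xᵢ,Xⱼ); the off-diagonal part of the true-score variance is the same as above.
True-score variance = [0.84 + 0.95 + 0.75] + 2.88 = 2.54 + 2.88 = 5.42.
Reliability = 5.42 / 5.88 = 0.922.

0.922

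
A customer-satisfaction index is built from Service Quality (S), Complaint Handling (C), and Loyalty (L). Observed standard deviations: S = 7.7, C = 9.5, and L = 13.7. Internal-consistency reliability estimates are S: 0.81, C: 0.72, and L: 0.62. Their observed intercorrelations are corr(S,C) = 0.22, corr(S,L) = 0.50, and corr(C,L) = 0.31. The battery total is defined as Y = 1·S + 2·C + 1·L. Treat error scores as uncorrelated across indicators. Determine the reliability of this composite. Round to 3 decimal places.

0.804

Var(Y) = 7.7² + 2²·9.5² + 13.7² + 2·[2·7.7·9.5·0.22 + 7.7·13.7·0.50 + 2·9.5·13.7·0.31] = 607.98 + 331.248 = 939.228.
With uncorrelated errors the cross-covariances are all true-score covariance, so they carry over unchanged; only the diagonal terms shrink to ρᵢσᵢ².
True-score variance = [7.7²·0.81 + 2²·9.5²·0.72 + 13.7²·0.62] + 331.248 = 424.313 + 331.248 = 755.561.
Reliability = 755.561 / 939.228 = 0.804.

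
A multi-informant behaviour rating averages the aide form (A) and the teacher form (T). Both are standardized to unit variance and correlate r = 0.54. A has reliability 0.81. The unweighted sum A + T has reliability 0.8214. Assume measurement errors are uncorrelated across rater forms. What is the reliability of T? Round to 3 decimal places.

Var(A+T) = 2 + 2·0.54 = 3.080.
True-score variance = ρ_A + ρ_T + 2·0.54, so 0.8214 = (0.81 + ρ_T + 1.08) / 3.080.
ρ_T = 0.8214·3.080 − 0.81 − 1.08 = 0.640.

0.640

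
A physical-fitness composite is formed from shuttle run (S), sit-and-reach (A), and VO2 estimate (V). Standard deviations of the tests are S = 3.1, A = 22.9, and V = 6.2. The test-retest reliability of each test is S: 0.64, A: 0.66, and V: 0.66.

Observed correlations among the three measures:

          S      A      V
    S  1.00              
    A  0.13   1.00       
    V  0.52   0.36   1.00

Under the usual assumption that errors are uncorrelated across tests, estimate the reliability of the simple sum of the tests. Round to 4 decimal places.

Var(S+A+V) = 3.1² + 22.9² + 6.2² + 2·[3.1·22.9·0.13 + 3.1·6.2·0.52 + 22.9·6.2·0.36] = 572.46 + 140.672 = 713.132.
With uncorrelated errors the cross-covariances are all true-score covariance, so they carry over unchanged; only the diagonal terms shrink to ρᵢσᵢ².
True-score variance = [3.1²·0.64 + 22.9²·0.66 + 6.2²·0.66] + 140.672 = 377.631 + 140.672 = 518.303.
Reliability = 518.303 / 713.132 = 0.7268.

0.7268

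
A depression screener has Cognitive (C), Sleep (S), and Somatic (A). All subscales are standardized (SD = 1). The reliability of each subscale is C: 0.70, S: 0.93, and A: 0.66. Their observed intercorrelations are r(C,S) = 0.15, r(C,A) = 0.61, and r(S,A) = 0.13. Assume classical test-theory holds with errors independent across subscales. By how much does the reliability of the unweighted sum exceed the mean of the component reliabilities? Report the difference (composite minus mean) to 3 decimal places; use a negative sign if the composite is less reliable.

0.088

Var(sum) = 3 + 1.78 = 4.78; true-score variance = 2.29 + 1.78 = 4.07; composite reliability = 0.8515.
Mean component reliability = 0.7633.
Difference = 0.8515 − 0.7633 = 0.088.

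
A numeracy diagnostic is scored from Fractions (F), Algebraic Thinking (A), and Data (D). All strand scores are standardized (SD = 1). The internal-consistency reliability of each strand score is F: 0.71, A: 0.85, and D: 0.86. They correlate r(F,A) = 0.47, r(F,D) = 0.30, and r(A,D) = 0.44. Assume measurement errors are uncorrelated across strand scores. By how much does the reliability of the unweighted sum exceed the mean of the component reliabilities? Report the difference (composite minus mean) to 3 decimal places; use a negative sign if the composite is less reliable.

0.086

Var(sum) = 3 + 2.42 = 5.42; true-score variance = 2.42 + 2.42 = 4.84; composite reliability = 0.8930.
Mean component reliability = 0.8067.
Difference = 0.8930 − 0.8067 = 0.086.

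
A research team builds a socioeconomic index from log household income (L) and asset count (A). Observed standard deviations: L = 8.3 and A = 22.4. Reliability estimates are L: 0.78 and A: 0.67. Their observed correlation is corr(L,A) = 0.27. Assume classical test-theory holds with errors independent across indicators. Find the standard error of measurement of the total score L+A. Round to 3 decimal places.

Var(total) = 570.65 + 100.397 = 671.047.
True-score variance = 389.913 + 100.397 = 490.31, so reliability = 0.7307.
Error variance = 671.047 − 490.31 = 180.737; SEM = √180.737 = 13.444.

13.444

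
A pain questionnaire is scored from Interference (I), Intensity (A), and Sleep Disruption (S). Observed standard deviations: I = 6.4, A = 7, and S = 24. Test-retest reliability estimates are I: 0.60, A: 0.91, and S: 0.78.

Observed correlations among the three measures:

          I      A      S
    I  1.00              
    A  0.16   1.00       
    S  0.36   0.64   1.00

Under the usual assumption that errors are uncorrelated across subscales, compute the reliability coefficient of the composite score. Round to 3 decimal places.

0.853

Var(I+A+S) = 6.4² + 7² + 24² + 2·[6.4·7·0.16 + 6.4·24·0.36 + 7·24·0.64] = 665.96 + 339.968 = 1005.93.
Under uncorrelated errors the observed covariances equal the true-score covariances, so only the own-variance terms attenuate.
True-score variance = [6.4²·0.60 + 7²·0.91 + 24²·0.78] + 339.968 = 518.446 + 339.968 = 858.414.
Reliability = 858.414 / 1005.93 = 0.853.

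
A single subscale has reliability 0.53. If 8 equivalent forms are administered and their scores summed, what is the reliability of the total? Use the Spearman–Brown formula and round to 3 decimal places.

0.900

ρ_k = kρ / (1 + (k−1)ρ) = 8·0.53 / (1 + 7·0.53) = 4.240 / 4.710 = 0.900.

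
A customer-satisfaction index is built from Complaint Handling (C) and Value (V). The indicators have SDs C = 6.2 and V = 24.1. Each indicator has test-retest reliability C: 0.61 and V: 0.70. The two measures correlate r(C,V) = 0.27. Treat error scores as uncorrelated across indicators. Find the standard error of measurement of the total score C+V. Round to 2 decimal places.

13.76

Var(total) = 619.25 + 80.6868 = 699.937.
True-score variance = 430.015 + 80.6868 = 510.702, so reliability = 0.7296.
Error variance = 699.937 − 510.702 = 189.235; SEM = √189.235 = 13.76.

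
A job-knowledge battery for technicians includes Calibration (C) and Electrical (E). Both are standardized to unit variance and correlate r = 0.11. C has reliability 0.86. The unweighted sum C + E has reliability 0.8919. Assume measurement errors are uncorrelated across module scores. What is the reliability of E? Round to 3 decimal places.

Var(C+E) = 2 + 2·0.11 = 2.220.
True-score variance = ρ_C + ρ_E + 2·0.11, so 0.8919 = (0.86 + ρ_E + 0.22) / 2.220.
ρ_E = 0.8919·2.220 − 0.86 − 0.22 = 0.900.

0.900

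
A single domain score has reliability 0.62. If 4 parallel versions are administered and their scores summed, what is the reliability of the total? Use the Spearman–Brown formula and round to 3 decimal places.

0.867

ρ_k = kρ / (1 + (k−1)ρ) = 4·0.62 / (1 + 3·0.62) = 2.480 / 2.860 = 0.867.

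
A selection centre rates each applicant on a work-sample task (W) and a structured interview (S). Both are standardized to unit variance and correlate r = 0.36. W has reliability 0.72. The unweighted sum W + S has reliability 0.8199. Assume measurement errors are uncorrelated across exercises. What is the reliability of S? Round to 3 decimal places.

0.790

Var(W+S) = 2 + 2·0.36 = 2.720.
True-score variance = ρ_W + ρ_S + 2·0.36, so 0.8199 = (0.72 + ρ_S + 0.72) / 2.720.
ρ_S = 0.8199·2.720 − 0.72 − 0.72 = 0.790.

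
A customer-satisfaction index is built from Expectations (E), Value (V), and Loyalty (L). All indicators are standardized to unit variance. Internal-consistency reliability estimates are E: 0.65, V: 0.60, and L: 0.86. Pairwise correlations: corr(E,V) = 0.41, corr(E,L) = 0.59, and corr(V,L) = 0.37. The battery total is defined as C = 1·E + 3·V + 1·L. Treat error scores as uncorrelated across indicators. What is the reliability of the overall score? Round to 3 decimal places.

0.757

Var(C) = 1 + 3² + 1 + 2·[3·0.41 + 0.59 + 3·0.37] = 11 + 5.86 = 16.86.
Under uncorrelated errors the observed covariances equal the true-score covariances, so only the own-variance terms attenuate.
True-score variance = [0.65 + 3²·0.60 + 0.86] + 5.86 = 6.91 + 5.86 = 12.77.
Reliability = 12.77 / 16.86 = 0.757.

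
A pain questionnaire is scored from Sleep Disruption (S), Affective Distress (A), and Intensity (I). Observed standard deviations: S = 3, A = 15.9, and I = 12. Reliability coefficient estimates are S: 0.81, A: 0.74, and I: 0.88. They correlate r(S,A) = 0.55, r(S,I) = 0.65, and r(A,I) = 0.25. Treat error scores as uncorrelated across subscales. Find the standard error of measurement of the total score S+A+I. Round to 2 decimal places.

9.20

Var(total) = 405.81 + 194.67 = 600.48.
True-score variance = 321.089 + 194.67 = 515.759, so reliability = 0.8589.
Error variance = 600.48 − 515.759 = 84.7206; SEM = √84.7206 = 9.20.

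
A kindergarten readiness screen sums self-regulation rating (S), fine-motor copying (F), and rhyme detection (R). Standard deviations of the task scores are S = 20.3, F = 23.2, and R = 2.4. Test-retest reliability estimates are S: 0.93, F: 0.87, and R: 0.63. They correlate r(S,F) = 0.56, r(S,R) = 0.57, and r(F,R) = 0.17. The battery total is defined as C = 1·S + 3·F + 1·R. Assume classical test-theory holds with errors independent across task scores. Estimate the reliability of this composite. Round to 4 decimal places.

0.9050

Var(C) = 20.3² + 3²·23.2² + 2.4² + 2·[3·20.3·23.2·0.56 + 20.3·2.4·0.57 + 3·23.2·2.4·0.17] = 5262.01 + 1694.76 = 6956.77.
Under uncorrelated errors the observed covariances equal the true-score covariances, so only the own-variance terms attenuate.
True-score variance = [20.3²·0.93 + 3²·23.2²·0.87 + 2.4²·0.63] + 1694.76 = 4601.29 + 1694.76 = 6296.05.
Reliability = 6296.05 / 6956.77 = 0.9050.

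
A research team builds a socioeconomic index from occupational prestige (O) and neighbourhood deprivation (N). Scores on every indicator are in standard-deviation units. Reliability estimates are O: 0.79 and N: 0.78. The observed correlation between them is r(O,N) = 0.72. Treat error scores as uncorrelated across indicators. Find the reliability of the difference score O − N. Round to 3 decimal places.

Var(O−N) = 1 + 1 − 2·0.72 = 2 − 1.44 = 0.56.
With uncorrelated errors the cross-covariances are all true-score covariance, so they carry over unchanged; only the diagonal terms shrink to ρᵢσᵢ².
True-score variance = [0.79 + 0.78] − 1.44 = 1.57 − 1.44 = 0.13.
Reliability = 0.13 / 0.56 = 0.232.

0.232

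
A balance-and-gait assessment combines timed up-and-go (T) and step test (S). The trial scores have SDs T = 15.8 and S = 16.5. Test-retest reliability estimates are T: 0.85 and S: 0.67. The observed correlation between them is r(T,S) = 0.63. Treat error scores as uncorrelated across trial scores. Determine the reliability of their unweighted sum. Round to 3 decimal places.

0.850

Var(T+S) = 15.8² + 16.5² + 2·[15.8·16.5·0.63] = 521.89 + 328.482 = 850.372.
Under uncorrelated errors the observed covariances equal the true-score covariances, so only the own-variance terms attenuate.
True-score variance = [15.8²·0.85 + 16.5²·0.67] + 328.482 = 394.601 + 328.482 = 723.083.
Reliability = 723.083 / 850.372 = 0.850.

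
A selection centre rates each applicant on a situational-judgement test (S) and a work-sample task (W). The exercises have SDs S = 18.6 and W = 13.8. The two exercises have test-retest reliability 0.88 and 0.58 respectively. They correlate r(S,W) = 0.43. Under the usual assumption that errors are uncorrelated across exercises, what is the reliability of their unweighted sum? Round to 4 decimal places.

Var(S+W) = 18.6² + 13.8² + 2·[18.6·13.8·0.43] = 536.4 + 220.745 = 757.145.
Because errors are independent across components, Cov(Tᵢ,Tⱼ) = Cov(Xᵢ,Xⱼ); the off-diagonal part of the true-score variance is the same as above.
True-score variance = [18.6²·0.88 + 13.8²·0.58] + 220.745 = 414.9 + 220.745 = 635.645.
Reliability = 635.645 / 757.145 = 0.8395.

0.8395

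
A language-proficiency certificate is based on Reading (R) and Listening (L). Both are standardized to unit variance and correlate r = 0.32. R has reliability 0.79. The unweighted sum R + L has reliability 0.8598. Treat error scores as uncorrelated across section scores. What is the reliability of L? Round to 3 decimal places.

Var(R+L) = 2 + 2·0.32 = 2.640.
True-score variance = ρ_R + ρ_L + 2·0.32, so 0.8598 = (0.79 + ρ_L + 0.64) / 2.640.
ρ_L = 0.8598·2.640 − 0.79 − 0.64 = 0.840.

0.840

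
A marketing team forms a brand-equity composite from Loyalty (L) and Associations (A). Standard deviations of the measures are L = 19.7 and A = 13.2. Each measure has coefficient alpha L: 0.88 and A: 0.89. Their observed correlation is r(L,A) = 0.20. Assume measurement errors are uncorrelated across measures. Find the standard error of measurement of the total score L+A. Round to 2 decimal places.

Var(total) = 562.33 + 104.016 = 666.346.
True-score variance = 496.593 + 104.016 = 600.609, so reliability = 0.9013.
Error variance = 666.346 − 600.609 = 65.7372; SEM = √65.7372 = 8.11.

8.11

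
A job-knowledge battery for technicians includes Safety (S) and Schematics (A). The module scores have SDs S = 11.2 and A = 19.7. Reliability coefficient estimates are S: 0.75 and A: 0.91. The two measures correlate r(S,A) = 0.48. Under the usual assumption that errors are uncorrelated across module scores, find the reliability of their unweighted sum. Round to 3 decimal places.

0.909

Var(S+A) = 11.2² + 19.7² + 2·[11.2·19.7·0.48] = 513.53 + 211.814 = 725.344.
Under uncorrelated errors the observed covariances equal the true-score covariances, so only the own-variance terms attenuate.
True-score variance = [11.2²·0.75 + 19.7²·0.91] + 211.814 = 447.242 + 211.814 = 659.056.
Reliability = 659.056 / 725.344 = 0.909.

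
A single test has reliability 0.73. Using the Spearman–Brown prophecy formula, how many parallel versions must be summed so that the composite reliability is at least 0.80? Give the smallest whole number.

k ≥ ρ*(1−ρ₁)/(ρ₁(1−ρ*)) = 0.80·0.27 / (0.73·0.20) = 1.479.
Smallest integer k = 2.

2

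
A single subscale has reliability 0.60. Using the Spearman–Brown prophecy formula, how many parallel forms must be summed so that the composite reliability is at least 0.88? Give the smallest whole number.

k ≥ ρ*(1−ρ₁)/(ρ₁(1−ρ*)) = 0.88·0.40 / (0.60·0.12) = 4.889.
Smallest integer k = 5.

5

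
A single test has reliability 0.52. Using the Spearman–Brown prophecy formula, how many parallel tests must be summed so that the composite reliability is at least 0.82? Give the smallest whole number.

k ≥ ρ*(1−ρ₁)/(ρ₁(1−ρ*)) = 0.82·0.48 / (0.52·0.18) = 4.205.
Smallest integer k = 5.

5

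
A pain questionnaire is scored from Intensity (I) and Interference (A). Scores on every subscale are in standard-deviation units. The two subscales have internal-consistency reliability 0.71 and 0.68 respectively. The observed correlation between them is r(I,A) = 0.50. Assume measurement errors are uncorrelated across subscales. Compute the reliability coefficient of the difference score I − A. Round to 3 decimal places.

Var(I−A) = 1 + 1 − 2·0.50 = 2 − 1 = 1.
With uncorrelated errors the cross-covariances are all true-score covariance, so they carry over unchanged; only the diagonal terms shrink to ρᵢσᵢ².
True-score variance = [0.71 + 0.68] − 1 = 1.39 − 1 = 0.39.
Reliability = 0.39 / 1 = 0.390.

0.390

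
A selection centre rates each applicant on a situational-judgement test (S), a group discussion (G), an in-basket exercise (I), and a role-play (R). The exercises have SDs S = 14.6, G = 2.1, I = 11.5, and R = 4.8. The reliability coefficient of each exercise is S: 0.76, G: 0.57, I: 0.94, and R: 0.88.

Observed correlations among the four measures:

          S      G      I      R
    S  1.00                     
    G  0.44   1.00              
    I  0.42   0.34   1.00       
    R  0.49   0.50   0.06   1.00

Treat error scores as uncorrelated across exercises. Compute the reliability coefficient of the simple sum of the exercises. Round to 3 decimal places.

Var(S+G+I+R) = 14.6² + 2.1² + 11.5² + 4.8² + 2·[14.6·2.1·0.44 + 14.6·11.5·0.42 + 14.6·4.8·0.49 + 2.1·11.5·0.34 + 2.1·4.8·0.50 + 11.5·4.8·0.06] = 372.86 + 269.821 = 642.681.
Because errors are independent across components, Cov(Tᵢ,Tⱼ) = Cov(Xᵢ,Xⱼ); the off-diagonal part of the true-score variance is the same as above.
True-score variance = [14.6²·0.76 + 2.1²·0.57 + 11.5²·0.94 + 4.8²·0.88] + 269.821 = 309.106 + 269.821 = 578.927.
Reliability = 578.927 / 642.681 = 0.901.

0.901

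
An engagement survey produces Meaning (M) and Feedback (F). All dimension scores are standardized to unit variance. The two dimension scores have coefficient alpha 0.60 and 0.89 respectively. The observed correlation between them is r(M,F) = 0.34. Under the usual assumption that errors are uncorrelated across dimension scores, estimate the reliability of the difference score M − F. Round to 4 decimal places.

0.6136

Var(M−F) = 1 + 1 − 2·0.34 = 2 − 0.68 = 1.32.
Because errors are independent across components, Cov(Tᵢ,Tⱼ) = Cov(Xᵢ,Xⱼ); the off-diagonal part of the true-score variance is the same as above.
True-score variance = [0.60 + 0.89] − 0.68 = 1.49 − 0.68 = 0.81.
Reliability = 0.81 / 1.32 = 0.6136.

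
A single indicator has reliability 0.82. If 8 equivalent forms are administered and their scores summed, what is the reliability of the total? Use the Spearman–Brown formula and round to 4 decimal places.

ρ_k = kρ / (1 + (k−1)ρ) = 8·0.82 / (1 + 7·0.82) = 6.560 / 6.740 = 0.9733.

0.9733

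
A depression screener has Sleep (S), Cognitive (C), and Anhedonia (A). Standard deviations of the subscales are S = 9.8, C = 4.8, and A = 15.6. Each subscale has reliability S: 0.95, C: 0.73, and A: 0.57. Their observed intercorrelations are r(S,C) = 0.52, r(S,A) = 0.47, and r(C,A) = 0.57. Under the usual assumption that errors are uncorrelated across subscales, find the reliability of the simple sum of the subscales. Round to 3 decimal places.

Var(S+C+A) = 9.8² + 4.8² + 15.6² + 2·[9.8·4.8·0.52 + 9.8·15.6·0.47 + 4.8·15.6·0.57] = 362.44 + 277.992 = 640.432.
With uncorrelated errors the cross-covariances are all true-score covariance, so they carry over unchanged; only the diagonal terms shrink to ρᵢσᵢ².
True-score variance = [9.8²·0.95 + 4.8²·0.73 + 15.6²·0.57] + 277.992 = 246.772 + 277.992 = 524.764.
Reliability = 524.764 / 640.432 = 0.819.

0.819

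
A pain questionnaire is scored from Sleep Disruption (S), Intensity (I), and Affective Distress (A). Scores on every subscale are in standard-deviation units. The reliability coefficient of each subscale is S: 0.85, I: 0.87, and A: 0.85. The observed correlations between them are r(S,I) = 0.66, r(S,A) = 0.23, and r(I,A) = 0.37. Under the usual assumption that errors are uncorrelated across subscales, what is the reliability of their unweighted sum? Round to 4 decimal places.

Var(S+I+A) = 3 + 2·[0.66 + 0.23 + 0.37] = 3 + 2.52 = 5.52.
Under uncorrelated errors the observed covariances equal the true-score covariances, so only the own-variance terms attenuate.
True-score variance = [0.85 + 0.87 + 0.85] + 2.52 = 2.57 + 2.52 = 5.09.
Reliability = 5.09 / 5.52 = 0.9221.

0.9221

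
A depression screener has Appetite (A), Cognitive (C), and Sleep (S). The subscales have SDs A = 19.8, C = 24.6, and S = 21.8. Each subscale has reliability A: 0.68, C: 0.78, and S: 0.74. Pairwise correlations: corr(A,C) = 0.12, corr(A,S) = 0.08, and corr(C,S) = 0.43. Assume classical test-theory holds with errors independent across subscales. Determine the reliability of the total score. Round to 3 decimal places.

Var(A+C+S) = 19.8² + 24.6² + 21.8² + 2·[19.8·24.6·0.12 + 19.8·21.8·0.08 + 24.6·21.8·0.43] = 1472.44 + 647.162 = 2119.6.
Because errors are independent across components, Cov(Tᵢ,Tⱼ) = Cov(Xᵢ,Xⱼ); the off-diagonal part of the true-score variance is the same as above.
True-score variance = [19.8²·0.68 + 24.6²·0.78 + 21.8²·0.74] + 647.162 = 1090.29 + 647.162 = 1737.45.
Reliability = 1737.45 / 2119.6 = 0.820.

0.820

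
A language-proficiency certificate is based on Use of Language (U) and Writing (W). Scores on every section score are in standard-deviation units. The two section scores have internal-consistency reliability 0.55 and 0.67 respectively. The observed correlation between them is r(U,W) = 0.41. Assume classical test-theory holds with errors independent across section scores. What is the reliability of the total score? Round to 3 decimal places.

Var(U+W) = 2 + 2·[0.41] = 2 + 0.82 = 2.82.
Under uncorrelated errors the observed covariances equal the true-score covariances, so only the own-variance terms attenuate.
True-score variance = [0.55 + 0.67] + 0.82 = 1.22 + 0.82 = 2.04.
Reliability = 2.04 / 2.82 = 0.723.

0.723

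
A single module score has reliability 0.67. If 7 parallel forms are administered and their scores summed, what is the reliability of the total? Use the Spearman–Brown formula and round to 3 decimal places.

0.934

ρ_k = kρ / (1 + (k−1)ρ) = 7·0.67 / (1 + 6·0.67) = 4.690 / 5.020 = 0.934.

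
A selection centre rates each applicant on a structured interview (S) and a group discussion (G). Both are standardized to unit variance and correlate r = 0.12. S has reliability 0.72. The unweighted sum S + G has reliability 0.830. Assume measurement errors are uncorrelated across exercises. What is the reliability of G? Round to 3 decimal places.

Var(S+G) = 2 + 2·0.12 = 2.240.
True-score variance = ρ_S + ρ_G + 2·0.12, so 0.830 = (0.72 + ρ_G + 0.24) / 2.240.
ρ_G = 0.830·2.240 − 0.72 − 0.24 = 0.899.

0.899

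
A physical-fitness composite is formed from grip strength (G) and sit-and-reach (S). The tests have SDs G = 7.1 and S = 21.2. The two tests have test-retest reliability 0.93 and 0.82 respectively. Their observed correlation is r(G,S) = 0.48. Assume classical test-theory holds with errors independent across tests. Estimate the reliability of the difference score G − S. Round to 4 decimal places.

0.7624

Var(G−S) = 7.1² + 21.2² − 2·7.1·21.2·0.48 = 499.85 − 144.499 = 355.351.
With uncorrelated errors the cross-covariances are all true-score covariance, so they carry over unchanged; only the diagonal terms shrink to ρᵢσᵢ².
True-score variance = [7.1²·0.93 + 21.2²·0.82] − 144.499 = 415.422 − 144.499 = 270.923.
Reliability = 270.923 / 355.351 = 0.7624.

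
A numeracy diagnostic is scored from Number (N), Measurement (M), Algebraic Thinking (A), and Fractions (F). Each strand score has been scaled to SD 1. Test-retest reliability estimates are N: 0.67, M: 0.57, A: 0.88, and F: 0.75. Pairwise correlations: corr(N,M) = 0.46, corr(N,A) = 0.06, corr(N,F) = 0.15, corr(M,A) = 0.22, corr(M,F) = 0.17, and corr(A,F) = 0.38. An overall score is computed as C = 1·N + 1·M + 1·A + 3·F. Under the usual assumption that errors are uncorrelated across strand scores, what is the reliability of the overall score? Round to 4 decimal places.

Var(C) = 1 + 1 + 1 + 3² + 2·[0.46 + 0.06 + 3·0.15 + 0.22 + 3·0.17 + 3·0.38] = 12 + 5.68 = 17.68.
Because errors are independent across components, Cov(Tᵢ,Tⱼ) = Cov(Xᵢ,Xⱼ); the off-diagonal part of the true-score variance is the same as above.
True-score variance = [0.67 + 0.57 + 0.88 + 3²·0.75] + 5.68 = 8.87 + 5.68 = 14.55.
Reliability = 14.55 / 17.68 = 0.8230.

0.8230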